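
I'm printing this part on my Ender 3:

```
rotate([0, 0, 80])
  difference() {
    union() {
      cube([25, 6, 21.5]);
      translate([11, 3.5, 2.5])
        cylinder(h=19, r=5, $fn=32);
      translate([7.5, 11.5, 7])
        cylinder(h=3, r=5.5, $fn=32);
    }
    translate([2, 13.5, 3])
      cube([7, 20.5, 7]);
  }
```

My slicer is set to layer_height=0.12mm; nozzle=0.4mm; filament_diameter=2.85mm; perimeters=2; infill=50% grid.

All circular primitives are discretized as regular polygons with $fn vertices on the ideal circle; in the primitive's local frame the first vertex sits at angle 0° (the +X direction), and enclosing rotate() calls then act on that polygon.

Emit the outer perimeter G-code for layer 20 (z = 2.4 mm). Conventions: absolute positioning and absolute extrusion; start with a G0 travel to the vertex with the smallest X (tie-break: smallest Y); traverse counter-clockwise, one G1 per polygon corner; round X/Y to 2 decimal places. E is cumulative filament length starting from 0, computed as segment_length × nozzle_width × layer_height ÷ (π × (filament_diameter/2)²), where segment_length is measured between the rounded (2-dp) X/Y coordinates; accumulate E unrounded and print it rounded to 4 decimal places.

G0 X-5.91 Y1.04 Z2.40
G1 X0.00 Y0.00 E0.0452
G1 X4.34 Y24.62 E0.2333
G1 X-1.57 Y25.66 E0.2784
G1 X-5.91 Y1.04 E0.4665

At z = 2.4 mm: the cube (footprint 25×6) is included at this height; the cylinder at (11, 3.5) is absent (z outside [2.5, 21.5]); the cylinder at (7.5, 11.5) does not reach this height (z outside [7, 10]); Taking the union: only the 25×6 cube is present, so the union is just that shape — 1 connected region; the cube at (2, 13.5) does not reach this height (z outside [3, 10]); Subtracting the remaining from the first: none of the subtracted shapes is present at this height, so the result so far is unchanged — 1 connected region; (rotated 80° about Z; rotation is an isometry so areas/perimeters/island counts are preserved). The outline is a single polygon with 4 vertices. Extrusion per mm of travel: 0.4 × 0.12 / (π × 1.425²) = 0.007524. Accumulating E over each segment gives final E = 0.4665.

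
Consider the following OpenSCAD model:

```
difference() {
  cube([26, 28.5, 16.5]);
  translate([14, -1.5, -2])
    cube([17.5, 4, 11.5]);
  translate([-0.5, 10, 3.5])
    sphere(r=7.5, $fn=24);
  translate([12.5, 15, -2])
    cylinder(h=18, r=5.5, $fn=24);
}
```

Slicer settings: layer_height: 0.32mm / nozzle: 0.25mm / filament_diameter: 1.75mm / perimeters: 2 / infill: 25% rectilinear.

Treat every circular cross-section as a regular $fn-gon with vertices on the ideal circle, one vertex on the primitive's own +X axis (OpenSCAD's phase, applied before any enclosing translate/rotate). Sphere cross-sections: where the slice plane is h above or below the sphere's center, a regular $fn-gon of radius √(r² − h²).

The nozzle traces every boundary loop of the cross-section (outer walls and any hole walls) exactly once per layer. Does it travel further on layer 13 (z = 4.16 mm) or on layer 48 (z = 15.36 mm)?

layer 13 (z = 4.16 mm)

Layer 13 (z = 4.16): the cube is present — its section is the full 26×28.5 rectangle (perimeter 109.00 mm); the cube at (14, -1.5) (footprint 17.5×4) is included at this height (perimeter 43.00 mm); the r=7.5 sphere at (-0.5, 10) slices to a regular 24-gon of circumradius 7.471 (√(r²−h²) with h=0.66 from center) (perimeter = 2·24·7.471·sin(180°/24) = 46.81 mm); the cylinder at (12.5, 15): section is a regular 24-gon, circumradius r=5.5 (perimeter = 2·24·5.500·sin(180°/24) = 34.46 mm); Taking the first minus the rest: starting from the 26×28.5 cube, the 17.5×4 cube at (14, -1.5) partially overlaps it — only the 30.00 mm² overlap (of its 70.00 mm²) is removed, clipping the outline; the r=7.5 sphere at (-0.5, 10) partially overlaps it — only the 79.24 mm² overlap (of its 173.35 mm²) is removed, clipping the outline; the r=5.5 cylinder at (12.5, 15) lies wholly inside it (removes its full 93.95 mm² and its 34.46 mm outline becomes a hole wall) — boundary (outer + 1 inner loop) = 151.04 mm. So its perimeter = 151.04 mm. Layer 48 (z = 15.36): the cube is present — its section is the full 26×28.5 rectangle (perimeter 109.00 mm); the cube at (14, -1.5) does not reach this height (z outside [-2, 9.5]); the sphere at (-0.5, 10) does not reach this height (|z−center|=11.860 > r=7.5); the r=5.5 cylinder at (12.5, 15) gives a regular 24-gon of circumradius 5.5 (constant along its height) (perimeter = 2·24·5.500·sin(180°/24) = 34.46 mm); Subtracting the remaining from the first: starting from the 26×28.5 cube, the r=5.5 cylinder at (12.5, 15) lies wholly inside it (removes its full 93.95 mm² and its 34.46 mm outline becomes a hole wall) — boundary (outer + 1 inner loop) = 143.46 mm. So its perimeter = 143.46 mm. Layer 13 is larger (151.04 vs 143.46 mm).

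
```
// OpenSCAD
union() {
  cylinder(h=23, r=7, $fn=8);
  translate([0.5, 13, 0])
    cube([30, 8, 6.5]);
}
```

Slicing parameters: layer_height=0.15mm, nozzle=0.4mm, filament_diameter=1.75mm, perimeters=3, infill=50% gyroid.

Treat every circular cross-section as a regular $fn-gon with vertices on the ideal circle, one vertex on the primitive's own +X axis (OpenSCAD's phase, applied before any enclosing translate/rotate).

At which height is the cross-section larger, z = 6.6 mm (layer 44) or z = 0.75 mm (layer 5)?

Layer 44 (z = 6.6): the cylinder: section is a regular 8-gon, circumradius r=7 (area = (8/2)·7.000²·sin(360°/8) = 138.59 mm²); the cube at (0.5, 13) is not intersected at this z (z outside [0, 6.5]); Combining (union): only the r=7 cylinder is present, so the union is just that shape — area = 138.59 mm². So its area = 138.59 mm². Layer 5 (z = 0.75): the r=7 cylinder contributes a regular 8-gon of circumradius 7 (area = (8/2)·7.000²·sin(360°/8) = 138.59 mm²); the 30×8 cube at (0.5, 13) contributes its full rectangle (area 240.00 mm²); Taking the union: the 2 present regions are separate (no shared area or edge), so areas and boundary lengths simply add and each stays a separate island — area = 378.59 mm². So its area = 378.59 mm². Layer 5 is larger (378.59 vs 138.59 mm²).

layer 5 (z = 0.75 mm)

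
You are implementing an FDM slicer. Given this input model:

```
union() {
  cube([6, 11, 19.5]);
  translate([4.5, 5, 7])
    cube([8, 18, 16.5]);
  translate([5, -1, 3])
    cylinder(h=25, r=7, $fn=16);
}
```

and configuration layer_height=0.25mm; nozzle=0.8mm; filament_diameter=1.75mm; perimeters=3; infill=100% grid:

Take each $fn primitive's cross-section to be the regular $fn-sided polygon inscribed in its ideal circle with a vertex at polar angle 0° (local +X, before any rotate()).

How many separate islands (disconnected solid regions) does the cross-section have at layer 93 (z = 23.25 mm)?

At z = 23.25 mm: the cube is not intersected at this z (z outside [0, 19.5]); the cube at (4.5, 5) (footprint 8×18) is included at this height; the r=7 cylinder at (5, -1) gives a regular 16-gon of circumradius 7 (constant along its height); Taking the union: the regions partially overlap (shared area 2.60 mm²), so overlapping operands fuse into one piece — 1 connected region. Overall, the cross-section is a single solid region. Island count = 1.

1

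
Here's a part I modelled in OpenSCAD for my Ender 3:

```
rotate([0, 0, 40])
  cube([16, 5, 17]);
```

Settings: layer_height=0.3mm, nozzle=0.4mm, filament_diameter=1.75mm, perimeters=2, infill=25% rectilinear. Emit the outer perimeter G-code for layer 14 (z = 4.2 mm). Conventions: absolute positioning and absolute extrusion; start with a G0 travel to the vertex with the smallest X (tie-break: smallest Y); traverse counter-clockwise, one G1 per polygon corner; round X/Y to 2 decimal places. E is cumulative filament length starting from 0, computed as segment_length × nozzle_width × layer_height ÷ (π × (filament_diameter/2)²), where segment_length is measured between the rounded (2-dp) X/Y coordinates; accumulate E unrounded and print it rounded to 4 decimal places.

At z = 4.2 mm: the 16×5 cube contributes its full rectangle; (whole slice rotated 40° about Z — lengths, areas and connectivity unchanged). The outline is a single polygon with 4 vertices. Extrusion per mm of travel: 0.4 × 0.3 / (π × 0.875²) = 0.049890. Accumulating E over each segment gives final E = 2.0950.

G0 X-3.21 Y3.83 Z4.20
G1 X0.00 Y0.00 E0.2493
G1 X12.26 Y10.28 E1.0475
G1 X9.04 Y14.11 E1.2972
G1 X-3.21 Y3.83 E2.0950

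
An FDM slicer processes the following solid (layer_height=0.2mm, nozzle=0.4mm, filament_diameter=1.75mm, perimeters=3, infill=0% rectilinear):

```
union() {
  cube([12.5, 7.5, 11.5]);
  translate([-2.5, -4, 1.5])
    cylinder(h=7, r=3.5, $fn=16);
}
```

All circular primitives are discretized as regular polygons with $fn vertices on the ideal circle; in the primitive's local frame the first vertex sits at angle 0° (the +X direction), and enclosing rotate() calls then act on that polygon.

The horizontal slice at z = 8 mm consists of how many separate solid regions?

2

At z = 8 mm: the cube is present — its section is the full 12.5×7.5 rectangle; the r=3.5 cylinder at (-2.5, -4) contributes a regular 16-gon of circumradius 3.5; Combining (union): the 2 present regions are separate (no shared area or edge), so areas and boundary lengths simply add and each stays a separate island — 2 connected regions. The result has 2 disconnected regions.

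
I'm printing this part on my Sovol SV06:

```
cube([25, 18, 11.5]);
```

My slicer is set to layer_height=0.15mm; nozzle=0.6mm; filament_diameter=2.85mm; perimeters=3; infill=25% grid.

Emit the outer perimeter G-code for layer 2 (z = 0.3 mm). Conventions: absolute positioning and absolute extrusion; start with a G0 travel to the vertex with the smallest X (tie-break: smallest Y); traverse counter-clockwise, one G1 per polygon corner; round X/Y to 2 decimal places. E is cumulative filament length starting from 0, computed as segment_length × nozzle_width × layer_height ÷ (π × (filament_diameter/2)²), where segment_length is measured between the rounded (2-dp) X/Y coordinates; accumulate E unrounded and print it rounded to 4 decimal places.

G0 X0.00 Y0.00 Z0.30
G1 X25.00 Y0.00 E0.3527
G1 X25.00 Y18.00 E0.6066
G1 X0.00 Y18.00 E0.9593
G1 X0.00 Y0.00 E1.2133

At z = 0.3 mm: the cube is present — its section is the full 25×18 rectangle. The outline is a single polygon with 4 vertices. Extrusion per mm of travel: 0.6 × 0.15 / (π × 1.425²) = 0.014108. Accumulating E over each segment gives final E = 1.2133.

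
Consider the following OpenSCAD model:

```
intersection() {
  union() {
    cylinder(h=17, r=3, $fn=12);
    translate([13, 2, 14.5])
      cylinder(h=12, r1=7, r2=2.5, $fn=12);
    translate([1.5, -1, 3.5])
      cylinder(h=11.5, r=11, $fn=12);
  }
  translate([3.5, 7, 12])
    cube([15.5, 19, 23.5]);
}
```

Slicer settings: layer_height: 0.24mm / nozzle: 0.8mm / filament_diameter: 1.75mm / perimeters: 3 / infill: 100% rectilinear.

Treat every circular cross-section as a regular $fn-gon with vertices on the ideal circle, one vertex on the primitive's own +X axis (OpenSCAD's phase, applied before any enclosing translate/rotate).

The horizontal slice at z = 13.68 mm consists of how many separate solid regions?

1

At z = 13.68 mm: the r=3 cylinder contributes a regular 12-gon of circumradius 3; the cone at (13, 2) is absent (z outside [14.5, 26.5]); the r=11 cylinder at (1.5, -1) gives a regular 12-gon of circumradius 11 (constant along its height); Merging all regions: the r=3 cylinder lies entirely inside the r=11 cylinder at (1.5, -1), so the union is just the r=11 cylinder at (1.5, -1) — 1 connected region; the 15.5×19 cube at (3.5, 7) contributes its full rectangle; After intersecting: the 15.5×19 cube at (3.5, 7) partially overlaps that combined region; clipping to the common part keeps 8.15 mm² — 1 connected region. The result has 1 disconnected region.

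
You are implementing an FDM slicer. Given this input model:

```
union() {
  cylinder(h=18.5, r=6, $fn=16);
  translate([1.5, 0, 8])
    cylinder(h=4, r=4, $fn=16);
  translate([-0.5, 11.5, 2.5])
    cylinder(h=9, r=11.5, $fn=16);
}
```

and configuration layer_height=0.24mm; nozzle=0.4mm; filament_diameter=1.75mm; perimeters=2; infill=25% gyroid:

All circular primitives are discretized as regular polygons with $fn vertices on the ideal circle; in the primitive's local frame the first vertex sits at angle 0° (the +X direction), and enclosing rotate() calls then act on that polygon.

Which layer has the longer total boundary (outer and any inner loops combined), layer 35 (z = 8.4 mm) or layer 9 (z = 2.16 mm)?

Layer 35 (z = 8.4): the r=6 cylinder gives a regular 16-gon of circumradius 6 (constant along its height) (perimeter = 2·16·6.000·sin(180°/16) = 37.46 mm); the r=4 cylinder at (1.5, 0) contributes a regular 16-gon of circumradius 4 (perimeter = 2·16·4.000·sin(180°/16) = 24.97 mm); the cylinder at (-0.5, 11.5): section is a regular 16-gon, circumradius r=11.5 (perimeter = 2·16·11.500·sin(180°/16) = 71.79 mm); Merging all regions: the regions partially overlap (shared area 96.25 mm²), so the edge portions inside another operand are dropped and the merged outline is re-measured after clipping — boundary = 82.02 mm. So its perimeter = 82.02 mm. Layer 9 (z = 2.16): the cylinder: section is a regular 16-gon, circumradius r=6 (perimeter = 2·16·6.000·sin(180°/16) = 37.46 mm); the cylinder at (1.5, 0) does not reach this height (z outside [8, 12]); the cylinder at (-0.5, 11.5) is not intersected at this z (z outside [2.5, 11.5]); Taking the union: only the r=6 cylinder is present, so the union is just that shape — boundary = 37.46 mm. So its perimeter = 37.46 mm. Layer 35 is larger (82.02 vs 37.46 mm).

layer 35 (z = 8.4 mm)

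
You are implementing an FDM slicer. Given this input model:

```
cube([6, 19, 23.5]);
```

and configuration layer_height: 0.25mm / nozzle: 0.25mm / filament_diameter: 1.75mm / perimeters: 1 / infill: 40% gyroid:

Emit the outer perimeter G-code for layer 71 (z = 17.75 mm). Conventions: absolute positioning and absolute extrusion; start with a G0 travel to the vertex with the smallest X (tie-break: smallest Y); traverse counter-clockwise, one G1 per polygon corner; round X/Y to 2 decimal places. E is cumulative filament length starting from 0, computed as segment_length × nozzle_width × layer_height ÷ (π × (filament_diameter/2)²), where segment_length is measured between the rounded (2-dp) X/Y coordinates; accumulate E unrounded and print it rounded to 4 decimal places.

G0 X0.00 Y0.00 Z17.75
G1 X6.00 Y0.00 E0.1559
G1 X6.00 Y19.00 E0.6496
G1 X0.00 Y19.00 E0.8055
G1 X0.00 Y0.00 E1.2992

At z = 17.75 mm: the 6×19 cube contributes its full rectangle. The outline is a single polygon with 4 vertices. Extrusion per mm of travel: 0.25 × 0.25 / (π × 0.875²) = 0.025984. Accumulating E over each segment gives final E = 1.2992.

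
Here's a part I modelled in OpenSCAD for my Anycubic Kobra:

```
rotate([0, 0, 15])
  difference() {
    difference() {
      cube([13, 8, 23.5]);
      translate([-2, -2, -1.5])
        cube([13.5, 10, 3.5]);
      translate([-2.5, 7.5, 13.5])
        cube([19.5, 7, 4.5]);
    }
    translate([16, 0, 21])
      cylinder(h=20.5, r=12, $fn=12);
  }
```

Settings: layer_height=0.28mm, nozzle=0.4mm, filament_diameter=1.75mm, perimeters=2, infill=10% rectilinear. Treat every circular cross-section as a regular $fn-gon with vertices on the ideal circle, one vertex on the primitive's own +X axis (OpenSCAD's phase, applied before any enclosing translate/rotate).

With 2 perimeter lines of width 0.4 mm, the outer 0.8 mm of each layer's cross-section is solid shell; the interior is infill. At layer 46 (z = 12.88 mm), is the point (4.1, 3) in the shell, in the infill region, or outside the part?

At z = 12.88 mm: the cube is present — its section is the full 13×8 rectangle; the cube at (-2, -2) is absent (z outside [-1.5, 2]); the cube at (-2.5, 7.5) does not reach this height (z outside [13.5, 18]); Taking the first minus the rest: none of the subtracted shapes is present at this height, so the 13×8 cube is unchanged — 1 connected region; the cylinder at (16, 0) is not intersected at this z (z outside [21, 41.5]); Taking the first minus the rest: none of the subtracted shapes is present at this height, so the result so far is unchanged — 1 connected region; (rotated 15° about Z; rotation is an isometry so areas/perimeters/island counts are preserved). Overall, the cross-section is a single solid region. Undo the 15° rotation: the query point maps to (4.737, 1.837) in the un-rotated model frame. The nearest boundary edge runs (0.00, 0.00)→(13.00, 0.00); distance from the point to it = 1.84 mm. The point is inside the cross-section and 1.84 mm from the nearest boundary — more than the 0.8 mm shell width (2 × 0.4), so it's in the infill interior.

infill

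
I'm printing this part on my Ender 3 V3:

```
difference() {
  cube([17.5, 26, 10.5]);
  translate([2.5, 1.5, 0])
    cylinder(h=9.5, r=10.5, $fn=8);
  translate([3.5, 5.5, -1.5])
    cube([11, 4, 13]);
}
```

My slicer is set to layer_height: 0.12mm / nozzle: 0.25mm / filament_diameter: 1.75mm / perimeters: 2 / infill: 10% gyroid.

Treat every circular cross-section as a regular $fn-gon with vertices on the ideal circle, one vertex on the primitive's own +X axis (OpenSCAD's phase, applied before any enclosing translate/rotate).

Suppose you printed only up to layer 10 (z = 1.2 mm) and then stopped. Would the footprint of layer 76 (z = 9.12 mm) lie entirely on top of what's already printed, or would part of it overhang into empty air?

Compare the two slices. At z = 1.2: the cube is present — its section is the full 17.5×26 rectangle (area 455.00 mm²); the cylinder at (2.5, 1.5): section is a regular 8-gon, circumradius r=10.5 (area = (8/2)·10.500²·sin(360°/8) = 311.83 mm²); the cube at (3.5, 5.5) is present — its section is the full 11×4 rectangle (area 44.00 mm²); After the difference (first − rest): starting from the 17.5×26 cube (455.00 mm²), the r=10.5 cylinder at (2.5, 1.5) partially overlaps it — only the 121.95 mm² overlap (of its 311.83 mm²) is removed, clipping the outline; the 11×4 cube at (3.5, 5.5) partially overlaps it — only the 16.27 mm² overlap (of its 44.00 mm²) is removed, clipping the outline — area = 316.78 mm². At z = 9.12: the cube is present — its section is the full 17.5×26 rectangle (area 455.00 mm²); the cylinder at (2.5, 1.5): section is a regular 8-gon, circumradius r=10.5 (area = (8/2)·10.500²·sin(360°/8) = 311.83 mm²); the 11×4 cube at (3.5, 5.5) contributes its full rectangle (area 44.00 mm²); Taking the first minus the rest: starting from the 17.5×26 cube (455.00 mm²), the r=10.5 cylinder at (2.5, 1.5) partially overlaps it — only the 121.95 mm² overlap (of its 311.83 mm²) is removed, clipping the outline; the 11×4 cube at (3.5, 5.5) partially overlaps it — only the 16.27 mm² overlap (of its 44.00 mm²) is removed, clipping the outline — area = 316.78 mm². Checking containment: the cross-section at z = 9.12 is a subset of the cross-section at z = 1.2.

entirely on top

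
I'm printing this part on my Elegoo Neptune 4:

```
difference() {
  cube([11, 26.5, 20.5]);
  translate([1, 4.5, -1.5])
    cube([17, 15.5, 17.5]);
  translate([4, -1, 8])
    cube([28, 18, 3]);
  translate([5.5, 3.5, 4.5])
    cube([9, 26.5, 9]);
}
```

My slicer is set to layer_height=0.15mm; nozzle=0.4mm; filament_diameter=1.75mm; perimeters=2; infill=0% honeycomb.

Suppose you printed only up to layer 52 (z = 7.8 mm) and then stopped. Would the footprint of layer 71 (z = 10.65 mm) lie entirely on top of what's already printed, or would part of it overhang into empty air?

entirely on top

Compare the two slices. At z = 7.8: the cube (footprint 11×26.5) is included at this height (area 291.50 mm²); the cube at (1, 4.5) is present — its section is the full 17×15.5 rectangle (area 263.50 mm²); the cube at (4, -1) is absent (z outside [8, 11]); the cube at (5.5, 3.5) is present — its section is the full 9×26.5 rectangle (area 238.50 mm²); After the difference (first − rest): starting from the 11×26.5 cube (291.50 mm²), the 17×15.5 cube at (1, 4.5) partially overlaps it — only the 155.00 mm² overlap (of its 263.50 mm²) is removed, clipping the outline; the 9×26.5 cube at (5.5, 3.5) partially overlaps it — only the 41.25 mm² overlap (of its 238.50 mm²) is removed, clipping the outline — area = 95.25 mm². At z = 10.65: the cube (footprint 11×26.5) is included at this height (area 291.50 mm²); the cube at (1, 4.5) (footprint 17×15.5) is included at this height (area 263.50 mm²); the cube at (4, -1) (footprint 28×18) is included at this height (area 504.00 mm²); the cube at (5.5, 3.5) (footprint 9×26.5) is included at this height (area 238.50 mm²); Subtracting the remaining from the first: starting from the 11×26.5 cube (291.50 mm²), the 17×15.5 cube at (1, 4.5) partially overlaps it — only the 155.00 mm² overlap (of its 263.50 mm²) is removed, clipping the outline; the 28×18 cube at (4, -1) partially overlaps it — only the 31.50 mm² overlap (of its 504.00 mm²) is removed, clipping the outline; the 9×26.5 cube at (5.5, 3.5) partially overlaps it — only the 35.75 mm² overlap (of its 238.50 mm²) is removed, clipping the outline — area = 69.25 mm². Checking containment: the cross-section at z = 10.65 is a subset of the cross-section at z = 7.8.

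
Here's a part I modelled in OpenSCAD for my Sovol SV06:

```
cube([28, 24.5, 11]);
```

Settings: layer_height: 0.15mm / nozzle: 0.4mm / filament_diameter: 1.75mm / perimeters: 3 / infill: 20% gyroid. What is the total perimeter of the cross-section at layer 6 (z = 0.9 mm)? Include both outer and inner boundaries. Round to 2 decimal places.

At z = 0.9 mm: the cube is present — its section is the full 28×24.5 rectangle (perimeter 105.00 mm). Overall, the cross-section is a single solid region. Total boundary length (outer) = 105.00 mm.

105.00 mm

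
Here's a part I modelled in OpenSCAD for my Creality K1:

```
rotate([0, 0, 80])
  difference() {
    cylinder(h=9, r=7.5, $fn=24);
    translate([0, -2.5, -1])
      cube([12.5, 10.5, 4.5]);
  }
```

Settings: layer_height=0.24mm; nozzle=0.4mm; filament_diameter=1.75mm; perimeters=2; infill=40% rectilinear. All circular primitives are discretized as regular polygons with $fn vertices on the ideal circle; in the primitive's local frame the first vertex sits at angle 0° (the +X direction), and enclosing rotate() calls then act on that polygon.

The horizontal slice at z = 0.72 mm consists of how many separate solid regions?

1

At z = 0.72 mm: the r=7.5 cylinder gives a regular 24-gon of circumradius 7.5 (constant along its height); the cube at (0, -2.5) (footprint 12.5×10.5) is included at this height; After the difference (first − rest): starting from the r=7.5 cylinder, the 12.5×10.5 cube at (0, -2.5) partially overlaps it — only the 61.97 mm² overlap (of its 131.25 mm²) is removed, clipping the outline — 1 connected region; (rotated 80° about Z; rotation is an isometry so areas/perimeters/island counts are preserved). The result has 1 disconnected region.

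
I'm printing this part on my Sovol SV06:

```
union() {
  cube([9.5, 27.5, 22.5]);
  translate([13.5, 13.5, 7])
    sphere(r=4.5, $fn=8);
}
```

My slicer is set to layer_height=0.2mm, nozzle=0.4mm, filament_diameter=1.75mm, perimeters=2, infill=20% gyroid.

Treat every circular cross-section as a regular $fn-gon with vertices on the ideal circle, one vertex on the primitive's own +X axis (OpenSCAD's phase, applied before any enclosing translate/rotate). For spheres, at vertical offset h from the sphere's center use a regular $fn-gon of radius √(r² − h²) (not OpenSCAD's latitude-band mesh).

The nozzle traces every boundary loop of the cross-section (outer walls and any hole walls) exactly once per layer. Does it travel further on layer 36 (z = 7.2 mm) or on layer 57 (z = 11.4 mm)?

layer 36 (z = 7.2 mm)

Layer 36 (z = 7.2): the 9.5×27.5 cube contributes its full rectangle (perimeter 74.00 mm); the r=4.5 sphere at (13.5, 13.5) slices to a regular 8-gon of circumradius 4.496 (√(r²−h²) with h=0.2 from center) (perimeter = 2·8·4.496·sin(180°/8) = 27.53 mm); Taking the union: the regions partially overlap (shared area 0.59 mm²), so the edge portions inside another operand are dropped and the merged outline is re-measured after clipping — boundary = 96.54 mm. So its perimeter = 96.54 mm. Layer 57 (z = 11.4): the cube (footprint 9.5×27.5) is included at this height (perimeter 74.00 mm); the r=4.5 sphere at (13.5, 13.5) slices to a regular 8-gon of circumradius 0.943 (√(r²−h²) with h=4.4 from center) (perimeter = 2·8·0.943·sin(180°/8) = 5.78 mm); Merging all regions: the 2 present regions are separate (no shared area or edge), so areas and boundary lengths simply add and each stays a separate island — boundary = 79.78 mm. So its perimeter = 79.78 mm. Layer 36 is larger (96.54 vs 79.78 mm).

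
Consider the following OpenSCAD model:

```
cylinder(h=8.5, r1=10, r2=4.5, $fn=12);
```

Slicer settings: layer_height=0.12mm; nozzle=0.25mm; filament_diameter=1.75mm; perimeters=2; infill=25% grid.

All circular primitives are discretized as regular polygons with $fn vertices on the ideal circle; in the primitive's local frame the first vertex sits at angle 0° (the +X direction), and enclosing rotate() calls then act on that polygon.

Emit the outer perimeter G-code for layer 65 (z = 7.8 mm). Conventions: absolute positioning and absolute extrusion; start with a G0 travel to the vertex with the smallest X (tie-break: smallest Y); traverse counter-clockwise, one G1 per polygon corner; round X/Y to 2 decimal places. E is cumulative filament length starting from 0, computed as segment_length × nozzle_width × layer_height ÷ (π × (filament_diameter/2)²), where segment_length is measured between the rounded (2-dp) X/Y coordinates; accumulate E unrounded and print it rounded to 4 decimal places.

At z = 7.8 mm: the cone (r1=10→r2=4.5) has section circumradius 4.953 here — a regular 12-gon. The outline is a single polygon with 12 vertices. Extrusion per mm of travel: 0.25 × 0.12 / (π × 0.875²) = 0.012473. Accumulating E over each segment gives final E = 0.3838.

G0 X-4.95 Y0.00 Z7.80
G1 X-4.29 Y-2.48 E0.0320
G1 X-2.48 Y-4.29 E0.0639
G1 X0.00 Y-4.95 E0.0959
G1 X2.48 Y-4.29 E0.1280
G1 X4.29 Y-2.48 E0.1599
G1 X4.95 Y0.00 E0.1919
G1 X4.29 Y2.48 E0.2239
G1 X2.48 Y4.29 E0.2558
G1 X0.00 Y4.95 E0.2878
G1 X-2.48 Y4.29 E0.3198
G1 X-4.29 Y2.48 E0.3518
G1 X-4.95 Y0.00 E0.3838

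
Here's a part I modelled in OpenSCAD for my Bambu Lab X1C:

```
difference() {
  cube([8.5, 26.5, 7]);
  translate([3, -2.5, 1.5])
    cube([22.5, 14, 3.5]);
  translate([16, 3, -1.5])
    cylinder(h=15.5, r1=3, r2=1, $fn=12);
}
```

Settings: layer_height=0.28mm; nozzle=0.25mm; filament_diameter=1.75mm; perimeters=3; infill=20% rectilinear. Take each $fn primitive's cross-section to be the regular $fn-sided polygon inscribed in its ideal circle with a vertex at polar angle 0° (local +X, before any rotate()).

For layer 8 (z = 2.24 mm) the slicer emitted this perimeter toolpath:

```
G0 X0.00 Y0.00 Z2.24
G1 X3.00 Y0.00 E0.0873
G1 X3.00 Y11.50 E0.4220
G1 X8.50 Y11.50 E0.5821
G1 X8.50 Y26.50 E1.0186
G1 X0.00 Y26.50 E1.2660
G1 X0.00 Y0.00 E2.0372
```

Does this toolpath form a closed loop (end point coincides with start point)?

yes

Start point (G0): (0.00, 0.00). End point (last G1): the path returns to the start — closed.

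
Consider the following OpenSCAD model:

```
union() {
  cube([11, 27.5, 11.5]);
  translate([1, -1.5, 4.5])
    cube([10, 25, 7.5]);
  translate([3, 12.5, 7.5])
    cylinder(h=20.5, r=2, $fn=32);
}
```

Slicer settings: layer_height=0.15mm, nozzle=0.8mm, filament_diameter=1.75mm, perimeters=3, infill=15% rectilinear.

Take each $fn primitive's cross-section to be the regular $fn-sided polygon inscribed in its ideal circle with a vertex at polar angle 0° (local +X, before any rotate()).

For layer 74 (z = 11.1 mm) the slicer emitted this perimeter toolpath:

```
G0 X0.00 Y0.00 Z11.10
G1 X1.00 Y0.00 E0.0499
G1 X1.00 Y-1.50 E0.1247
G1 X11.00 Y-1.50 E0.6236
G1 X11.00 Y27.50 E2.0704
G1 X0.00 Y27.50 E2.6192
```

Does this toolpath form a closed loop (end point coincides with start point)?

Start point (G0): (0.00, 0.00). End point (last G1): the path does not return to the start — open.

no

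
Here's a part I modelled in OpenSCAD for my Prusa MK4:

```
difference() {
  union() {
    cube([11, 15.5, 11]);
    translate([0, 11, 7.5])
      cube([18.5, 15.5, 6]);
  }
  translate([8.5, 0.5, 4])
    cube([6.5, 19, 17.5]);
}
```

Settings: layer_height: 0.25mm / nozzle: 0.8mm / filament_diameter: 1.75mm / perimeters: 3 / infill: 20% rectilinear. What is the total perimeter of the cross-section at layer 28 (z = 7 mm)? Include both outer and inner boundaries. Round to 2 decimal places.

53.00 mm

At z = 7 mm: the cube is present — its section is the full 11×15.5 rectangle (perimeter 53.00 mm); the cube at (0, 11) is not intersected at this z (z outside [7.5, 13.5]); Taking the union: only the 11×15.5 cube is present, so the union is just that shape — boundary = 53.00 mm; the cube at (8.5, 0.5) is present — its section is the full 6.5×19 rectangle (perimeter 51.00 mm); Subtracting the remaining from the first: starting from that combined region, the 6.5×19 cube at (8.5, 0.5) partially overlaps it — only the 37.50 mm² overlap (of its 123.50 mm²) is removed, clipping the outline — boundary = 53.00 mm. Overall, the cross-section is a single solid region. Total boundary length (outer) = 53.00 mm.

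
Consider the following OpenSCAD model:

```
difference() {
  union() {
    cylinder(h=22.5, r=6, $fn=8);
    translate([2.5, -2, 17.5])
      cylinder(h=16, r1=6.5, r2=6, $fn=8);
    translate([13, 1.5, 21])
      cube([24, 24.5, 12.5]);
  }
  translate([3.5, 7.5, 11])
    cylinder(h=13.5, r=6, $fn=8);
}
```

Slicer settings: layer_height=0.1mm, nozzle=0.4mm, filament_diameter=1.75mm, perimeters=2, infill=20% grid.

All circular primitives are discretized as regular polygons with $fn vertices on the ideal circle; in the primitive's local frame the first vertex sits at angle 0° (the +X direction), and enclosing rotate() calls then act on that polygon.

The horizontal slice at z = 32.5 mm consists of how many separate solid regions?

At z = 32.5 mm: the cylinder does not reach this height (z outside [0, 22.5]); the cone at (2.5, -2): at t=0.938 of its height the radius interpolates to r₁+(r₂−r₁)t = 6.031, giving a regular 8-gon of that circumradius; the 24×24.5 cube at (13, 1.5) contributes its full rectangle; Combining (union): the 2 present regions are separate (no shared area or edge), so areas and boundary lengths simply add and each stays a separate island — 2 connected regions; the cylinder at (3.5, 7.5) is absent (z outside [11, 24.5]); After the difference (first − rest): none of the subtracted shapes is present at this height, so that combined region is unchanged — 2 connected regions. The result has 2 disconnected regions.

2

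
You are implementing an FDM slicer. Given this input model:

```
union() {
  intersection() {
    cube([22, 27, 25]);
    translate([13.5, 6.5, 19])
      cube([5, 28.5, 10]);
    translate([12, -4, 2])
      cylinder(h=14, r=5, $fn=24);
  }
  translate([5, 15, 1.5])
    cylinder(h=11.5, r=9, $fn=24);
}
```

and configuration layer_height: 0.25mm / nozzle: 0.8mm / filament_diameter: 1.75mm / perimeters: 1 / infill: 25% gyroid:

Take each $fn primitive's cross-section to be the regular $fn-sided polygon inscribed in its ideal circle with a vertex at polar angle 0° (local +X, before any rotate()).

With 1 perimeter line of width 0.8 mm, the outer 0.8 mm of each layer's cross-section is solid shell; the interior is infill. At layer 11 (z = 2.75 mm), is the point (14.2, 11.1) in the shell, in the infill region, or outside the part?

outside

At z = 2.75 mm: the cube is present — its section is the full 22×27 rectangle; the cube at (13.5, 6.5) is not intersected at this z (z outside [19, 29]); the cylinder at (12, -4): section is a regular 24-gon, circumradius r=5; Taking the intersection: at least one operand is absent at this height, so nothing remains; the r=9 cylinder at (5, 15) gives a regular 24-gon of circumradius 9 (constant along its height); Merging all regions: only the r=9 cylinder at (5, 15) is present, so the union is just that shape — 1 connected region. Overall, the cross-section is a single solid region. The nearest boundary edge runs (12.79, 10.50)→(13.69, 12.67); distance from the point to it = 1.07 mm. The point is not inside any of the regions above, so it lies outside the cross-section (1.07 mm from the nearest boundary).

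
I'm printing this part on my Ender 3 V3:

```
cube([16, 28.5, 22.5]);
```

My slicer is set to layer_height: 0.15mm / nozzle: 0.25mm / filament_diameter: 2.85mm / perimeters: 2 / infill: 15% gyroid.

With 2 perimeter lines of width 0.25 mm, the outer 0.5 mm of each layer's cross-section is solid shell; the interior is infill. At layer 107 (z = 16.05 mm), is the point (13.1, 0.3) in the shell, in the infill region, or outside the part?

shell

At z = 16.05 mm: the 16×28.5 cube contributes its full rectangle. Overall, the cross-section is a single solid region. The nearest boundary edge runs (0.00, 0.00)→(16.00, 0.00); distance from the point to it = 0.30 mm. The point is inside the cross-section, 0.30 mm from the nearest boundary — within the 0.5 mm shell band (2 × 0.25).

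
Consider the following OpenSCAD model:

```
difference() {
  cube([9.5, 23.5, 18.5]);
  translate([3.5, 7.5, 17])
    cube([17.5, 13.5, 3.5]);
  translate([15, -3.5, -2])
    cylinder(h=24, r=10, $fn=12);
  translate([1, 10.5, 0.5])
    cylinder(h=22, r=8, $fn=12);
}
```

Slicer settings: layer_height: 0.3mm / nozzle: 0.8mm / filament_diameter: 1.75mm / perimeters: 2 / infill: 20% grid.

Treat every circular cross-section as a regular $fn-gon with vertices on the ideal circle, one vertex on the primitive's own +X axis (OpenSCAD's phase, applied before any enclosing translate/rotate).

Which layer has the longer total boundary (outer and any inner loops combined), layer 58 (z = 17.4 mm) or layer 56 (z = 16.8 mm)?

Layer 58 (z = 17.4): the 9.5×23.5 cube contributes its full rectangle (perimeter 66.00 mm); the 17.5×13.5 cube at (3.5, 7.5) contributes its full rectangle (perimeter 62.00 mm); the cylinder at (15, -3.5): section is a regular 12-gon, circumradius r=10 (perimeter = 2·12·10.000·sin(180°/12) = 62.12 mm); the cylinder at (1, 10.5): section is a regular 12-gon, circumradius r=8 (perimeter = 2·12·8.000·sin(180°/12) = 49.69 mm); After the difference (first − rest): starting from the 9.5×23.5 cube, the 17.5×13.5 cube at (3.5, 7.5) partially overlaps it — only the 81.00 mm² overlap (of its 236.25 mm²) is removed, clipping the outline; the r=10 cylinder at (15, -3.5) partially overlaps it — only the 10.04 mm² overlap (of its 300.00 mm²) is removed, clipping the outline; the r=8 cylinder at (1, 10.5) partially overlaps it — only the 67.60 mm² overlap (of its 192.00 mm²) is removed, clipping the outline — boundary = 59.29 mm. So its perimeter = 59.29 mm. Layer 56 (z = 16.8): the 9.5×23.5 cube contributes its full rectangle (perimeter 66.00 mm); the cube at (3.5, 7.5) is absent (z outside [17, 20.5]); the r=10 cylinder at (15, -3.5) gives a regular 12-gon of circumradius 10 (constant along its height) (perimeter = 2·12·10.000·sin(180°/12) = 62.12 mm); the cylinder at (1, 10.5): section is a regular 12-gon, circumradius r=8 (perimeter = 2·12·8.000·sin(180°/12) = 49.69 mm); After the difference (first − rest): starting from the 9.5×23.5 cube, the r=10 cylinder at (15, -3.5) partially overlaps it — only the 10.04 mm² overlap (of its 300.00 mm²) is removed, clipping the outline; the r=8 cylinder at (1, 10.5) partially overlaps it — only the 111.73 mm² overlap (of its 192.00 mm²) is removed, clipping the outline — boundary = 75.25 mm. So its perimeter = 75.25 mm. Layer 56 is larger (75.25 vs 59.29 mm).

layer 56 (z = 16.8 mm)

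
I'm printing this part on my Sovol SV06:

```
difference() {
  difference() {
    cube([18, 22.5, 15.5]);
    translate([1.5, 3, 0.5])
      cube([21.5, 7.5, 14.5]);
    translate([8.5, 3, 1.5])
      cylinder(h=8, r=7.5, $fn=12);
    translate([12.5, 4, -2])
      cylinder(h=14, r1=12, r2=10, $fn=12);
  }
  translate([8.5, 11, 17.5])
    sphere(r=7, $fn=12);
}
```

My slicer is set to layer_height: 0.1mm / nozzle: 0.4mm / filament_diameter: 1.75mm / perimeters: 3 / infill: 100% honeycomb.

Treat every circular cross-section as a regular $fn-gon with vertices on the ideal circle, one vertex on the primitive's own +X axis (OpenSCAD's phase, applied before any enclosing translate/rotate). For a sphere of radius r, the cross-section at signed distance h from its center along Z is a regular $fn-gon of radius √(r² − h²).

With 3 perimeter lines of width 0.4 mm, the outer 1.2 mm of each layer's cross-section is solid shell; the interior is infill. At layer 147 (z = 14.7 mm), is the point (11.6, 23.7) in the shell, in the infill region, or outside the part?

At z = 14.7 mm: the cube is present — its section is the full 18×22.5 rectangle; the cube at (1.5, 3) (footprint 21.5×7.5) is included at this height; the cylinder at (8.5, 3) is absent (z outside [1.5, 9.5]); the cone at (12.5, 4) does not reach this height (z outside [-2, 12]); Subtracting the remaining from the first: starting from the 18×22.5 cube, the 21.5×7.5 cube at (1.5, 3) partially overlaps it — only the 123.75 mm² overlap (of its 161.25 mm²) is removed, clipping the outline — 1 connected region; the sphere at (8.5, 11): section is a regular 12-gon, circumradius = √(r²−h²) = √(7²−2.8²) = 6.416; Taking the first minus the rest: starting from the result so far, the r=7 sphere at (8.5, 11) partially overlaps it — only the 68.09 mm² overlap (of its 123.48 mm²) is removed, clipping the outline — 1 connected region. Overall, the cross-section is a single solid region. The nearest boundary edge runs (0.00, 22.50)→(18.00, 22.50); distance from the point to it = 1.20 mm. The point is not inside any of the regions above, so it lies outside the cross-section (1.20 mm from the nearest boundary).

outside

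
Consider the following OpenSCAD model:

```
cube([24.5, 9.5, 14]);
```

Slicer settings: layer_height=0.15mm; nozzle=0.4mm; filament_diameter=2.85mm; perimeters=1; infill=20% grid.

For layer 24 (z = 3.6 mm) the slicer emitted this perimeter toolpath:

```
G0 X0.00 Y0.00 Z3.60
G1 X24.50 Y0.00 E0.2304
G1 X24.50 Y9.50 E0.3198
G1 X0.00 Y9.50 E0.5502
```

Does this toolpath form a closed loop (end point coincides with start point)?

Start point (G0): (0.00, 0.00). End point (last G1): the path does not return to the start — open.

no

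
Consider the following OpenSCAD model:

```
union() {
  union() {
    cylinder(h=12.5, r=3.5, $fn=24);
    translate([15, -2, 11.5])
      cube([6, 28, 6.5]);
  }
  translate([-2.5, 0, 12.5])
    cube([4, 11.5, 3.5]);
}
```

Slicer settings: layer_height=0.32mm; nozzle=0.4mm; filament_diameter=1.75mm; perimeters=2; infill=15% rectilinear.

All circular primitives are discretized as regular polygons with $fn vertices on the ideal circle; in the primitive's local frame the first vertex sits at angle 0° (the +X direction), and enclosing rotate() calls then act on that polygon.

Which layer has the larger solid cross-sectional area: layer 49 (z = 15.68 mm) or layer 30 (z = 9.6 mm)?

layer 49 (z = 15.68 mm)

Layer 49 (z = 15.68): the cylinder is absent (z outside [0, 12.5]); the 6×28 cube at (15, -2) contributes its full rectangle (area 168.00 mm²); Merging all regions: only the 6×28 cube at (15, -2) is present, so the union is just that shape — area = 168.00 mm²; the cube at (-2.5, 0) (footprint 4×11.5) is included at this height (area 46.00 mm²); Taking the union: the 2 present regions are separate (no shared area or edge), so areas and boundary lengths simply add and each stays a separate island — area = 214.00 mm². So its area = 214.00 mm². Layer 30 (z = 9.6): the cylinder: section is a regular 24-gon, circumradius r=3.5 (area = (24/2)·3.500²·sin(360°/24) = 38.05 mm²); the cube at (15, -2) does not reach this height (z outside [11.5, 18]); Merging all regions: only the r=3.5 cylinder is present, so the union is just that shape — area = 38.05 mm²; the cube at (-2.5, 0) is not intersected at this z (z outside [12.5, 16]); Combining (union): only that combined region is present, so the union is just that shape — area = 38.05 mm². So its area = 38.05 mm². Layer 49 is larger (214.00 vs 38.05 mm²).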